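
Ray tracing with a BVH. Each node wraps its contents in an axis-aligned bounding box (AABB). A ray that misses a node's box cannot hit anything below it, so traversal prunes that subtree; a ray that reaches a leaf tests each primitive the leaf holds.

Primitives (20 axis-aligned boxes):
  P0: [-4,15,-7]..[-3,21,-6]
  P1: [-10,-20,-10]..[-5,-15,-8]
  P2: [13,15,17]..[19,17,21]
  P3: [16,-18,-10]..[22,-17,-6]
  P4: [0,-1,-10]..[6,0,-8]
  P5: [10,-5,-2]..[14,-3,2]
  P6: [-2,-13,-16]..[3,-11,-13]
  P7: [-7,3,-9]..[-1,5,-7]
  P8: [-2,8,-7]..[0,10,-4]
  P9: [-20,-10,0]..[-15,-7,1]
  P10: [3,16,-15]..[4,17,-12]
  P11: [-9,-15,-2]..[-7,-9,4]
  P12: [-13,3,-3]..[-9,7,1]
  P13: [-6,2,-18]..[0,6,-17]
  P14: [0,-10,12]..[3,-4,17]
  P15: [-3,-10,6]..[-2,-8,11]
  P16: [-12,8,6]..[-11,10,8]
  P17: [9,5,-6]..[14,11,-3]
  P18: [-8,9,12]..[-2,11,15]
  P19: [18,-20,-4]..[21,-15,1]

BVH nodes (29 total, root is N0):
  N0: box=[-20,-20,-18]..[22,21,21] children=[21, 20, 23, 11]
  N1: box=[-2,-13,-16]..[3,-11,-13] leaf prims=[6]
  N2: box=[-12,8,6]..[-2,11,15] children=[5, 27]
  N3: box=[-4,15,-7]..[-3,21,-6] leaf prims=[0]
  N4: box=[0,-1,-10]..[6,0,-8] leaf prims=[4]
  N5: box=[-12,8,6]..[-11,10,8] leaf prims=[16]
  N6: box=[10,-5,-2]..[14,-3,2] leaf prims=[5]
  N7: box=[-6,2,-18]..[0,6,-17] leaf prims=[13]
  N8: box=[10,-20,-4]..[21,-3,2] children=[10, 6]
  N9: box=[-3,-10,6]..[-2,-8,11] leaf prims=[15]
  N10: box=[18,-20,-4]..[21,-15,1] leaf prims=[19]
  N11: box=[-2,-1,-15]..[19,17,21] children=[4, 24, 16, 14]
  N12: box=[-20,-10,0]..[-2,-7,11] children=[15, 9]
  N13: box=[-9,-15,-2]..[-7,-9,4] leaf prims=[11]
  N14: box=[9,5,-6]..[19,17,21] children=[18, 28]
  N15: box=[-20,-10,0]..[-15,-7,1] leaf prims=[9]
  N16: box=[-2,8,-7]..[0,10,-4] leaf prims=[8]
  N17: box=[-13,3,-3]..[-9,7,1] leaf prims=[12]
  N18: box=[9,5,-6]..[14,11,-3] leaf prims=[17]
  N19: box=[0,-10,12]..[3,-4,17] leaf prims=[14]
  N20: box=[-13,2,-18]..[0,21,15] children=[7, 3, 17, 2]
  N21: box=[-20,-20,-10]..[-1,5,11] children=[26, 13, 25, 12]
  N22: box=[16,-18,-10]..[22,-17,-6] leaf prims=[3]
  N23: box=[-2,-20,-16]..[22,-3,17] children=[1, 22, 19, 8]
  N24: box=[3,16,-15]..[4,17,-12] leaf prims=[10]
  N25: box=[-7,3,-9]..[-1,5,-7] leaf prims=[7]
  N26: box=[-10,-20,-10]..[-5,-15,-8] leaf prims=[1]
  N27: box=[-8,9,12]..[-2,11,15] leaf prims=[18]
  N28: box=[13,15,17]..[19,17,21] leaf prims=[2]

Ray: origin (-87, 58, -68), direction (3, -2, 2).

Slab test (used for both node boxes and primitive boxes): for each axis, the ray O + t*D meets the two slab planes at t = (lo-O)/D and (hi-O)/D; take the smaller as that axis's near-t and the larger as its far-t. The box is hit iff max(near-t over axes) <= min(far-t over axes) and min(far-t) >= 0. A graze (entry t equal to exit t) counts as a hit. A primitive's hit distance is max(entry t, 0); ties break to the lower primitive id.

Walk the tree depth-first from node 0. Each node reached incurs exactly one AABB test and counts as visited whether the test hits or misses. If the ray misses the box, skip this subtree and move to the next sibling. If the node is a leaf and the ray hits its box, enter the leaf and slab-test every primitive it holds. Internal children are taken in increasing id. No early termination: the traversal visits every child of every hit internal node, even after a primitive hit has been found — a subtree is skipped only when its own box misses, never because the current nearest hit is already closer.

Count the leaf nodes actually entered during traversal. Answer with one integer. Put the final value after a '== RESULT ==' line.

Trace the traversal:
N0 x:[67/3,109/3] y:[37/2,39] z:[25,89/2] -> hit [25,109/3], descend [11, 20, 21, 23]
  N11 x:[85/3,106/3] y:[41/2,59/2] z:[53/2,89/2] -> hit [85/3,59/2], descend [4, 14, 16, 24]
    N4 x:[29,31] y:[29,59/2] z:[29,30] -> hit [29,59/2] leaf, test {P4@t=29}
    N14 x:[32,106/3] y:[41/2,53/2] z:[31,89/2] -> miss, prune
    N16 x:[85/3,29] y:[24,25] z:[61/2,32] -> miss, prune
    N24 x:[30,91/3] y:[41/2,21] z:[53/2,28] -> miss, prune
  N20 x:[74/3,29] y:[37/2,28] z:[25,83/2] -> hit [25,28], descend [2, 3, 7, 17]
    N2 x:[25,85/3] y:[47/2,25] z:[37,83/2] -> miss, prune
    N3 x:[83/3,28] y:[37/2,43/2] z:[61/2,31] -> miss, prune
    N7 x:[27,29] y:[26,28] z:[25,51/2] -> miss, prune
    N17 x:[74/3,26] y:[51/2,55/2] z:[65/2,69/2] -> miss, prune
  N21 x:[67/3,86/3] y:[53/2,39] z:[29,79/2] -> miss, prune
  N23 x:[85/3,109/3] y:[61/2,39] z:[26,85/2] -> hit [61/2,109/3], descend [1, 8, 19, 22]
    N1 x:[85/3,30] y:[69/2,71/2] z:[26,55/2] -> miss, prune
    N8 x:[97/3,36] y:[61/2,39] z:[32,35] -> hit [97/3,35], descend [6, 10]
      N6 x:[97/3,101/3] y:[61/2,63/2] z:[33,35] -> miss, prune
      N10 x:[35,36] y:[73/2,39] z:[32,69/2] -> miss, prune
    N19 x:[29,30] y:[31,34] z:[40,85/2] -> miss, prune
    N22 x:[103/3,109/3] y:[75/2,38] z:[29,31] -> miss, prune

order=[0, 11, 4, 14, 16, 24, 20, 2, 3, 7, 17, 21, 23, 1, 8, 6, 10, 19, 22]  |boxes|=19  |leaves|=1  hit=P4

== RESULT ==
1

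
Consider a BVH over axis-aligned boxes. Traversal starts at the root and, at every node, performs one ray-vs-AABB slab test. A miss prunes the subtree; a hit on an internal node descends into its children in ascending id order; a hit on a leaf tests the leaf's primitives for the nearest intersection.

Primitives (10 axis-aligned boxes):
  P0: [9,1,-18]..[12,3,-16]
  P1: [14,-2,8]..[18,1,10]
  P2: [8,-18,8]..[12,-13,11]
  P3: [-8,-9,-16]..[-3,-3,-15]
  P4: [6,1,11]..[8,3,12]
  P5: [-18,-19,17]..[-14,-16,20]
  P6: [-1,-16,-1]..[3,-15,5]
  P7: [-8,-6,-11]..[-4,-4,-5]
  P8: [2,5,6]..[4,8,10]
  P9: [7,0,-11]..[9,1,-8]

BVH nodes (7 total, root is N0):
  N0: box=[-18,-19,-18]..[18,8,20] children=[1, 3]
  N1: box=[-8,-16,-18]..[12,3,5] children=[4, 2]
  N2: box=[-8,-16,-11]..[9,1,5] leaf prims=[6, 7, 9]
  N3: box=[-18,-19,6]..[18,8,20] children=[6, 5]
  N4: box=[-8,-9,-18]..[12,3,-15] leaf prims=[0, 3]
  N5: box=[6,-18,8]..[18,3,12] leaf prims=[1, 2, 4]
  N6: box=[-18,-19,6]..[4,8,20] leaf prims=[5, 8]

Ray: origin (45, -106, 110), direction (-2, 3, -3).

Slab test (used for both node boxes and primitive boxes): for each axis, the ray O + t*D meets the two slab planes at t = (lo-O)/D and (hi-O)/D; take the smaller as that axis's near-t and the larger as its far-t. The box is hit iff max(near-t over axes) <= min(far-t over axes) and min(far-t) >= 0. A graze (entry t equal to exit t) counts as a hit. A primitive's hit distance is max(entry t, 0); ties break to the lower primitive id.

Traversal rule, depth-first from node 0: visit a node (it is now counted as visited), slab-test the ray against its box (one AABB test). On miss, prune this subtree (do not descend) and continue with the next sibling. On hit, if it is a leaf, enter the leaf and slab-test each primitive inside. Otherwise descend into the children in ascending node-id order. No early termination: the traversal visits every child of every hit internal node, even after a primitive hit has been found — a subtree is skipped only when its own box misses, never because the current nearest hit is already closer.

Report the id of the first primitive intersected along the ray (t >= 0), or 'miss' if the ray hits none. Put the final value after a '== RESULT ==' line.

Traverse from the root:
N0 x:[27/2,63/2] y:[29,38] z:[30,128/3] -> hit [30,63/2], descend [1, 3]
  N1 x:[33/2,53/2] y:[30,109/3] z:[35,128/3] -> miss, prune
  N3 x:[27/2,63/2] y:[29,38] z:[30,104/3] -> hit [30,63/2], descend [5, 6]
    N5 x:[27/2,39/2] y:[88/3,109/3] z:[98/3,34] -> miss, prune
    N6 x:[41/2,63/2] y:[29,38] z:[30,104/3] -> hit [30,63/2] leaf, test {P5@t=30, P8(miss)}

order=[0, 1, 3, 5, 6]  |boxes|=5  |leaves|=1  hit=P5

== RESULT ==
5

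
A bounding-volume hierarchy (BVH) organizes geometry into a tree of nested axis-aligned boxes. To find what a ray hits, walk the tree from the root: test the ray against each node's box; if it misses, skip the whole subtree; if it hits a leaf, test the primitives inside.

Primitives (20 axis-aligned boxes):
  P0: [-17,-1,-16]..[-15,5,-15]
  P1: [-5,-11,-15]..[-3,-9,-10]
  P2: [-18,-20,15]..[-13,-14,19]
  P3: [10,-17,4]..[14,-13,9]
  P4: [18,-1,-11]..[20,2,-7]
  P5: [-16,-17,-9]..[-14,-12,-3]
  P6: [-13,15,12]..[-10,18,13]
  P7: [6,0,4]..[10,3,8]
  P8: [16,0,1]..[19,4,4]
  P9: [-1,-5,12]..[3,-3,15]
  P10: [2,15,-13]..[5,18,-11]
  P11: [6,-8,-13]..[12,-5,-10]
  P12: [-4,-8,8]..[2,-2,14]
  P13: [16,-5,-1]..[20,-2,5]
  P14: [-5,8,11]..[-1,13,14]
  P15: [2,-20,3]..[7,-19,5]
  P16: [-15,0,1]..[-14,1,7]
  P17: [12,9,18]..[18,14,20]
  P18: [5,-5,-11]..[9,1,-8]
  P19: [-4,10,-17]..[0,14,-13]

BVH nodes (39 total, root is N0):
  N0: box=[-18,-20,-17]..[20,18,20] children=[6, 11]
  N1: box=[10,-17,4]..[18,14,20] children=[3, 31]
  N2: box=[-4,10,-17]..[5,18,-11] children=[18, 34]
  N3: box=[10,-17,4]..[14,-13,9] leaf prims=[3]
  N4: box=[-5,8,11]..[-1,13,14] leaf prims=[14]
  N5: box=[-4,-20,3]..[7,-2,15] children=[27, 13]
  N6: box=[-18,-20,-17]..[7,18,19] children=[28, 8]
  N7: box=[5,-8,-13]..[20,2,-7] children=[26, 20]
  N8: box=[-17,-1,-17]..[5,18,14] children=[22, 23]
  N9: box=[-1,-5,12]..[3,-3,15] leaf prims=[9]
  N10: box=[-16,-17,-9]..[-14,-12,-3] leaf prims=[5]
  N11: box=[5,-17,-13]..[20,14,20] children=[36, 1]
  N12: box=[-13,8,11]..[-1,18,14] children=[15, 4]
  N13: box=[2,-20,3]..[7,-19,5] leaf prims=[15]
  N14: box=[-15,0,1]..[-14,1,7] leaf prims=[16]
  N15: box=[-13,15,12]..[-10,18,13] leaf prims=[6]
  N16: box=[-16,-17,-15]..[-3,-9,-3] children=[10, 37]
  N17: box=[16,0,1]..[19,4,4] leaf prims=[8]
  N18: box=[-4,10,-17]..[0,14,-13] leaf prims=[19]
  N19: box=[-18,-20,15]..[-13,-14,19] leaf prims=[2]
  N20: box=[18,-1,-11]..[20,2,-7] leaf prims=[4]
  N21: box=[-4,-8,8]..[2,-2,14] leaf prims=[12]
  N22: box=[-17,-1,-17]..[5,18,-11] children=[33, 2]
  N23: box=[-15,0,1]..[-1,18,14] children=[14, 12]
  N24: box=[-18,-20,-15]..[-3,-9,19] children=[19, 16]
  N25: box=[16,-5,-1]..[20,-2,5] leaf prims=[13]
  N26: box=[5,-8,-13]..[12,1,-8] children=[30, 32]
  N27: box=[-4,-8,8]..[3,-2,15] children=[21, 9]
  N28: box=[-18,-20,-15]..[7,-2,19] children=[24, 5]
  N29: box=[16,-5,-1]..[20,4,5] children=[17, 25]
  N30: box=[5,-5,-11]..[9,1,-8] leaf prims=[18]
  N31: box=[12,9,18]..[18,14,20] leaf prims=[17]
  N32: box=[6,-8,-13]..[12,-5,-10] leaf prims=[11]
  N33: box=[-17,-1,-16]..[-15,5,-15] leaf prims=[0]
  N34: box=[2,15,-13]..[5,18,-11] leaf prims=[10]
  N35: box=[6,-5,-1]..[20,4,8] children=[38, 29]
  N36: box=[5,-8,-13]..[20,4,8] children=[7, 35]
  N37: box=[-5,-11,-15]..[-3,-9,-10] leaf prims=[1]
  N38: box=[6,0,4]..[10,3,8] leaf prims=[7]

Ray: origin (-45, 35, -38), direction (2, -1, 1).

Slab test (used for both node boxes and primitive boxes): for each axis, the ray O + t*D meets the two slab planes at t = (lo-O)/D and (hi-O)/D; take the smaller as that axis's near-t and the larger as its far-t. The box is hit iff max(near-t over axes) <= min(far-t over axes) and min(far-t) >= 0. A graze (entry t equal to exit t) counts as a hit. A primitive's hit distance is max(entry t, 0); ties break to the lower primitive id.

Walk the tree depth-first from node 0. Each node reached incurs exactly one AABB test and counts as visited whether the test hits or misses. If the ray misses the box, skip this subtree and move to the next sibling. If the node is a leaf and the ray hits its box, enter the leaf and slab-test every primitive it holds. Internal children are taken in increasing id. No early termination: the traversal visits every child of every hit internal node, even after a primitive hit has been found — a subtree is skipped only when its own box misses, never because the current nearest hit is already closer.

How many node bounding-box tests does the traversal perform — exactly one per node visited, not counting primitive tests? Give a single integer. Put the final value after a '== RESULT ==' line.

Walk:
N0 x:[27/2,65/2] y:[17,55] z:[21,58] -> hit [21,65/2], descend [6, 11]
  N6 x:[27/2,26] y:[17,55] z:[21,57] -> hit [21,26], descend [8, 28]
    N8 x:[14,25] y:[17,36] z:[21,52] -> hit [21,25], descend [22, 23]
      N22 x:[14,25] y:[17,36] z:[21,27] -> hit [21,25], descend [2, 33]
        N2 x:[41/2,25] y:[17,25] z:[21,27] -> hit [21,25], descend [18, 34]
          N18 x:[41/2,45/2] y:[21,25] z:[21,25] -> hit [21,45/2] leaf, test {P19@t=21}
          N34 x:[47/2,25] y:[17,20] z:[25,27] -> miss, prune
        N33 x:[14,15] y:[30,36] z:[22,23] -> miss, prune
      N23 x:[15,22] y:[17,35] z:[39,52] -> miss, prune
    N28 x:[27/2,26] y:[37,55] z:[23,57] -> miss, prune
  N11 x:[25,65/2] y:[21,52] z:[25,58] -> hit [25,65/2], descend [1, 36]
    N1 x:[55/2,63/2] y:[21,52] z:[42,58] -> miss, prune
    N36 x:[25,65/2] y:[31,43] z:[25,46] -> hit [31,65/2], descend [7, 35]
      N7 x:[25,65/2] y:[33,43] z:[25,31] -> miss, prune
      N35 x:[51/2,65/2] y:[31,40] z:[37,46] -> miss, prune

order=[0, 6, 8, 22, 2, 18, 34, 33, 23, 28, 11, 1, 36, 7, 35]  |boxes|=15  |leaves|=1  hit=P19

== RESULT ==
15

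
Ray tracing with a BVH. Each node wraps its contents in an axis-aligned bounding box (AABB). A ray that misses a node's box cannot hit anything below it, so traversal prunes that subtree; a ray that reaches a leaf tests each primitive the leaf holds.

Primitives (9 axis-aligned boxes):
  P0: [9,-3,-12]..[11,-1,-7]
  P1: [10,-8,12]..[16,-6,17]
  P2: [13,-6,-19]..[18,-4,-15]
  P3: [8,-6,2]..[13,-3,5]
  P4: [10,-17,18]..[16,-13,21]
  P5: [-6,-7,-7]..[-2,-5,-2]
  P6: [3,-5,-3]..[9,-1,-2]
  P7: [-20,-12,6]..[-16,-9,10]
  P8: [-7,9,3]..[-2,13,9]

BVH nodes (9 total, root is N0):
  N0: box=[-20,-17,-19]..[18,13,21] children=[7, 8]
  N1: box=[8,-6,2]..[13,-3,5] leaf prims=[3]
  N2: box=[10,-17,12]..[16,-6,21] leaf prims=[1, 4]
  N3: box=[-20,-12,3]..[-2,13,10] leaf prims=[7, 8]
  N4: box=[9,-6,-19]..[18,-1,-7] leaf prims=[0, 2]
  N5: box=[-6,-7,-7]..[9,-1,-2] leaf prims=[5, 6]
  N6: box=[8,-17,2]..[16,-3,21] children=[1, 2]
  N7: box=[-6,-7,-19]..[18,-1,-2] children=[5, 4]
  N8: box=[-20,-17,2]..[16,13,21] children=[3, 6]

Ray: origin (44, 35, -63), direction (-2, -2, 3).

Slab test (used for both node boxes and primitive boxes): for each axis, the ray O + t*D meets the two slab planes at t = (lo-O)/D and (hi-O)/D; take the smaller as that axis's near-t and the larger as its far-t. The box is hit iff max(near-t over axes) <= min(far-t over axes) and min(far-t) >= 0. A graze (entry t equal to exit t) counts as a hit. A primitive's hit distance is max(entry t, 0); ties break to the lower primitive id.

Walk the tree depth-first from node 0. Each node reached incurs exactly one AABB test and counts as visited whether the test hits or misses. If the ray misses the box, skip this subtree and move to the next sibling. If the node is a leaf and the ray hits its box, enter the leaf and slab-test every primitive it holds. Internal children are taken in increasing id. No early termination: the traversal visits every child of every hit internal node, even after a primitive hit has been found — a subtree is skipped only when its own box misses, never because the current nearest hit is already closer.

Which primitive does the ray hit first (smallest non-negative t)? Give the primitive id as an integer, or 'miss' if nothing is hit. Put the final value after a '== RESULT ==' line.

Trace the traversal:
N0 x:[13,32] y:[11,26] z:[44/3,28] -> hit [44/3,26], descend [7, 8]
  N7 x:[13,25] y:[18,21] z:[44/3,61/3] -> hit [18,61/3], descend [4, 5]
    N4 x:[13,35/2] y:[18,41/2] z:[44/3,56/3] -> miss, prune
    N5 x:[35/2,25] y:[18,21] z:[56/3,61/3] -> hit [56/3,61/3] leaf, test {P5(miss), P6@t=20}
  N8 x:[14,32] y:[11,26] z:[65/3,28] -> hit [65/3,26], descend [3, 6]
    N3 x:[23,32] y:[11,47/2] z:[22,73/3] -> hit [23,47/2] leaf, test {P7(miss), P8(miss)}
    N6 x:[14,18] y:[19,26] z:[65/3,28] -> miss, prune

Summary -> nodes [0, 7, 4, 5, 8, 3, 6]; box-tests=7; leaf-entries=2; first=P6

== RESULT ==
6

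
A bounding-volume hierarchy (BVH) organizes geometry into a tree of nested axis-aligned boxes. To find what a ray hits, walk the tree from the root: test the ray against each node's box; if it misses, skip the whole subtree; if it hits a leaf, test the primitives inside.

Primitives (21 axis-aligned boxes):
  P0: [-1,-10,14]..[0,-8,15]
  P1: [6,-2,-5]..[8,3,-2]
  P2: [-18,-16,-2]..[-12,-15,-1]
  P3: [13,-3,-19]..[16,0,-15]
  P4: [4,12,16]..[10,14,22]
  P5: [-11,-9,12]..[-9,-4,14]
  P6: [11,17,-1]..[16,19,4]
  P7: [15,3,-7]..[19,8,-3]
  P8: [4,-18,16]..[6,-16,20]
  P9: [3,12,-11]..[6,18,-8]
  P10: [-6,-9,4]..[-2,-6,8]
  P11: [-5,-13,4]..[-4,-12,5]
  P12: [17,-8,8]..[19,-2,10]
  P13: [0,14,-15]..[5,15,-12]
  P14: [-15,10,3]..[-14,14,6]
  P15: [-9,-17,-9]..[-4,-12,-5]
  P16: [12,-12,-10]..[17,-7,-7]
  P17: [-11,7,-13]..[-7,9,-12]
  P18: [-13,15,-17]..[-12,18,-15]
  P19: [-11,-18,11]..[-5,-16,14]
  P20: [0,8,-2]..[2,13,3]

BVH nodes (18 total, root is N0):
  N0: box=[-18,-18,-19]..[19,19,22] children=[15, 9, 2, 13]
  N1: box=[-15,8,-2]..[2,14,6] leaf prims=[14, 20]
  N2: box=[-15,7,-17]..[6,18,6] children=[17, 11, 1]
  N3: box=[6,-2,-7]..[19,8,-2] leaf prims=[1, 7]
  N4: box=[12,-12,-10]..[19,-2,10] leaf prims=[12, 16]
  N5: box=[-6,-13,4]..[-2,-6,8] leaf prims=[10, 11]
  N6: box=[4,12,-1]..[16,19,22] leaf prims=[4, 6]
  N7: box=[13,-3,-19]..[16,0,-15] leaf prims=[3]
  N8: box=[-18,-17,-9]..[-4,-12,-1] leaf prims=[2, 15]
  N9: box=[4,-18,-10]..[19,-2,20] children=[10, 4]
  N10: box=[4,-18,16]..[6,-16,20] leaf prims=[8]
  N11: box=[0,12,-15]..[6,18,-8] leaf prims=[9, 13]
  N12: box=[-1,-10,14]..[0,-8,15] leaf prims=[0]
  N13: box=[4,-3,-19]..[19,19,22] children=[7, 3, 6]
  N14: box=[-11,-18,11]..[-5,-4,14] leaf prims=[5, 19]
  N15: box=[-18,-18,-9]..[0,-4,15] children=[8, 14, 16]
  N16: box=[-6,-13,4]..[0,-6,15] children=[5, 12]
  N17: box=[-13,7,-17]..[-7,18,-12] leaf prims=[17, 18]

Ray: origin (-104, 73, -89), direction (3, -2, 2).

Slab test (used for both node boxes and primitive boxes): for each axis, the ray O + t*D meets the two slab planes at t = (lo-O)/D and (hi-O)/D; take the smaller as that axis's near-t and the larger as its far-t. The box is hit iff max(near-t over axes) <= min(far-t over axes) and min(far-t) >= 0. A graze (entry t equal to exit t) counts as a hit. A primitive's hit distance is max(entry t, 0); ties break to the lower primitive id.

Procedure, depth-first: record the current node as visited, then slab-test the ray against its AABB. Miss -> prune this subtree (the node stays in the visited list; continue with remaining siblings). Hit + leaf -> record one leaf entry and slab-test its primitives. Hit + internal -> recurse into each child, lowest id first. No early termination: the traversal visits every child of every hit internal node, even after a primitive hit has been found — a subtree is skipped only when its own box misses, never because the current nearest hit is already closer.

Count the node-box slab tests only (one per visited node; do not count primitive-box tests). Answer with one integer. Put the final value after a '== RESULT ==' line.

Trace the traversal:
N0 x:[86/3,41] y:[27,91/2] z:[35,111/2] -> hit [35,41], descend [2, 9, 13, 15]
  N2 x:[89/3,110/3] y:[55/2,33] z:[36,95/2] -> miss, prune
  N9 x:[36,41] y:[75/2,91/2] z:[79/2,109/2] -> hit [79/2,41], descend [4, 10]
    N4 x:[116/3,41] y:[75/2,85/2] z:[79/2,99/2] -> hit [79/2,41] leaf, test {P12(miss), P16@t=40}
    N10 x:[36,110/3] y:[89/2,91/2] z:[105/2,109/2] -> miss, prune
  N13 x:[36,41] y:[27,38] z:[35,111/2] -> hit [36,38], descend [3, 6, 7]
    N3 x:[110/3,41] y:[65/2,75/2] z:[41,87/2] -> miss, prune
    N6 x:[36,40] y:[27,61/2] z:[44,111/2] -> miss, prune
    N7 x:[39,40] y:[73/2,38] z:[35,37] -> miss, prune
  N15 x:[86/3,104/3] y:[77/2,91/2] z:[40,52] -> miss, prune

10 AABB tests over nodes [0, 2, 9, 4, 10, 13, 3, 6, 7, 15]; 1 leaf entered; closest P16.

== RESULT ==
10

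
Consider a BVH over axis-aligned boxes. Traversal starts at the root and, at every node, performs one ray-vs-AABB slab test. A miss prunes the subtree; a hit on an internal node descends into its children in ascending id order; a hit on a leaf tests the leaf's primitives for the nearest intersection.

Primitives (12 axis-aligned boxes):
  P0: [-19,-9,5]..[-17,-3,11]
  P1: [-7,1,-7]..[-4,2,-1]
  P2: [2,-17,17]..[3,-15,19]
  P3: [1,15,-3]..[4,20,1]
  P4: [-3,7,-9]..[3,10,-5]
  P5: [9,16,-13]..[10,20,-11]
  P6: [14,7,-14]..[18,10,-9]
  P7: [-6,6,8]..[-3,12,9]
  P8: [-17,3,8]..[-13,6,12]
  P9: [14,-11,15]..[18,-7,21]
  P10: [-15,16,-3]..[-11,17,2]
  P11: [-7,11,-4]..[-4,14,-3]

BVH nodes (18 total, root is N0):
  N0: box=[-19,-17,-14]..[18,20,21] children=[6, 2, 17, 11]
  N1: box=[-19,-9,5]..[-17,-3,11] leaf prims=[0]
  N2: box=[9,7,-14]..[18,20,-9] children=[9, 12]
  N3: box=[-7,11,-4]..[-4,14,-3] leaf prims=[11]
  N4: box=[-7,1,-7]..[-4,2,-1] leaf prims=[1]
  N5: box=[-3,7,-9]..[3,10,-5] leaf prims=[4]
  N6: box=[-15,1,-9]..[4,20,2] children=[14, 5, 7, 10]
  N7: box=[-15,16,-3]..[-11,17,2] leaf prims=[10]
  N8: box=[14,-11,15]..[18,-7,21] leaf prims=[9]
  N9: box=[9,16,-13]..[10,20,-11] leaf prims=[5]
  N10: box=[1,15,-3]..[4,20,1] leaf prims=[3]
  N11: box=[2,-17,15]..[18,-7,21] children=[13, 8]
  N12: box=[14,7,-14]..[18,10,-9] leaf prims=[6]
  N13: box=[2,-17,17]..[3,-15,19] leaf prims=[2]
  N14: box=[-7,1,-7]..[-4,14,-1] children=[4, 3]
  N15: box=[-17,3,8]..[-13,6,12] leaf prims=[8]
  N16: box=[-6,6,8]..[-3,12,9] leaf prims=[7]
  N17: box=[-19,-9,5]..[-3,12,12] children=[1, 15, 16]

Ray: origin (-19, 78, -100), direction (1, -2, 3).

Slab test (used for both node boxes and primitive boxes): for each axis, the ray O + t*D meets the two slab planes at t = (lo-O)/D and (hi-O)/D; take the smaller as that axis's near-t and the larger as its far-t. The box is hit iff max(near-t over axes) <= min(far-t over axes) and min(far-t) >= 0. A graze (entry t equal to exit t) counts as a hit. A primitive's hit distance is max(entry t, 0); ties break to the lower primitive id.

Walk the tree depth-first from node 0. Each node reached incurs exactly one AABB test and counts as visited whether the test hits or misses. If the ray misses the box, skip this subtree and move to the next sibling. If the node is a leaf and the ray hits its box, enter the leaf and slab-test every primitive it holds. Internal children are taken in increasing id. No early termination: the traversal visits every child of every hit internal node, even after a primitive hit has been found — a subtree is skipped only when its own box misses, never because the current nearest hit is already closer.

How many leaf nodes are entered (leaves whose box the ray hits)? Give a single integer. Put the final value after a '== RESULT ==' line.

Trace the traversal:
N0 x:[0,37] y:[29,95/2] z:[86/3,121/3] -> hit [29,37], descend [2, 6, 11, 17]
  N2 x:[28,37] y:[29,71/2] z:[86/3,91/3] -> hit [29,91/3], descend [9, 12]
    N9 x:[28,29] y:[29,31] z:[29,89/3] -> hit [29,29] leaf, test {P5@t=29}
    N12 x:[33,37] y:[34,71/2] z:[86/3,91/3] -> miss, prune
  N6 x:[4,23] y:[29,77/2] z:[91/3,34] -> miss, prune
  N11 x:[21,37] y:[85/2,95/2] z:[115/3,121/3] -> miss, prune
  N17 x:[0,16] y:[33,87/2] z:[35,112/3] -> miss, prune

order=[0, 2, 9, 12, 6, 11, 17]  |boxes|=7  |leaves|=1  hit=P5

== RESULT ==
1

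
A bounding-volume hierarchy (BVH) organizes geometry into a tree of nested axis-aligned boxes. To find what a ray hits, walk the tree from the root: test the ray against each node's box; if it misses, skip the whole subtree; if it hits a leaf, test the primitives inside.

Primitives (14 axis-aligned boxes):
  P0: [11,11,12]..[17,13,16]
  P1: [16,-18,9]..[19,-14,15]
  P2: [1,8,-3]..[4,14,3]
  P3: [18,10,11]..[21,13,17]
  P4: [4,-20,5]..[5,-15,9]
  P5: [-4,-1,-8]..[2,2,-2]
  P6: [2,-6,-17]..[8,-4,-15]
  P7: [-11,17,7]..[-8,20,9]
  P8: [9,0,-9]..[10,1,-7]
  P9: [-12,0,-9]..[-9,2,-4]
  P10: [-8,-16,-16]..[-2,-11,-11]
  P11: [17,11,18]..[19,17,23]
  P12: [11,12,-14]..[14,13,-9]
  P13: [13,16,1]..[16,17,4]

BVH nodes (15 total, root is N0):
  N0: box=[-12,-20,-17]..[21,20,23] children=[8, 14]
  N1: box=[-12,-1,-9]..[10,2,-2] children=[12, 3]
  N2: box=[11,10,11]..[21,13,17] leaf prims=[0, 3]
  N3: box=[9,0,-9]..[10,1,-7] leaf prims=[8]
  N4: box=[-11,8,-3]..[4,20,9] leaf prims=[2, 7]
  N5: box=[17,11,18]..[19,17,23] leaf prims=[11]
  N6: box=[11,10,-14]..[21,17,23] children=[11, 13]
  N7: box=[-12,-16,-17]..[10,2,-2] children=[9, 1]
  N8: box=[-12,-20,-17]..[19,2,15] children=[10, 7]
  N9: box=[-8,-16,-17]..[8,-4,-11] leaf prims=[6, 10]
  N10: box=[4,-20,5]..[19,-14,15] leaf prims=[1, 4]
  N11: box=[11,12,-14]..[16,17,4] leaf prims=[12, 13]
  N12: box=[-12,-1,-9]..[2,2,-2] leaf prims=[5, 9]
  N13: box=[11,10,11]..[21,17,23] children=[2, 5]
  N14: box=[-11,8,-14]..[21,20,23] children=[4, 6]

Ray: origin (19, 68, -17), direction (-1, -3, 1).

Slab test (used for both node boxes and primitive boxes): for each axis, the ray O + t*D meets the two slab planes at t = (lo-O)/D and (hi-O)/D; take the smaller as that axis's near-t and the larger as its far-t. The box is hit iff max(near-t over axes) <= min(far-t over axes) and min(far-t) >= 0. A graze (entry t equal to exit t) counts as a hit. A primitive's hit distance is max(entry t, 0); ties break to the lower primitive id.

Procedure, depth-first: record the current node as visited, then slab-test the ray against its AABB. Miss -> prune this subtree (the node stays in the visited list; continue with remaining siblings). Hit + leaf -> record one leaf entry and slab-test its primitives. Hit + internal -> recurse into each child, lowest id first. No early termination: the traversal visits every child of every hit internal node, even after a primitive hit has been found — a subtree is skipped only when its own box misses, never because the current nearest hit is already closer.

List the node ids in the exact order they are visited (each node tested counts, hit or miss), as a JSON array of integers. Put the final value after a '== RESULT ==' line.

Traverse from the root:
N0 x:[-2,31] y:[16,88/3] z:[0,40] -> hit [16,88/3], descend [8, 14]
  N8 x:[0,31] y:[22,88/3] z:[0,32] -> hit [22,88/3], descend [7, 10]
    N7 x:[9,31] y:[22,28] z:[0,15] -> miss, prune
    N10 x:[0,15] y:[82/3,88/3] z:[22,32] -> miss, prune
  N14 x:[-2,30] y:[16,20] z:[3,40] -> hit [16,20], descend [4, 6]
    N4 x:[15,30] y:[16,20] z:[14,26] -> hit [16,20] leaf, test {P2@t=18, P7(miss)}
    N6 x:[-2,8] y:[17,58/3] z:[3,40] -> miss, prune

Summary -> nodes [0, 8, 7, 10, 14, 4, 6]; box-tests=7; leaf-entries=1; first=P2

== RESULT ==
[0, 8, 7, 10, 14, 4, 6]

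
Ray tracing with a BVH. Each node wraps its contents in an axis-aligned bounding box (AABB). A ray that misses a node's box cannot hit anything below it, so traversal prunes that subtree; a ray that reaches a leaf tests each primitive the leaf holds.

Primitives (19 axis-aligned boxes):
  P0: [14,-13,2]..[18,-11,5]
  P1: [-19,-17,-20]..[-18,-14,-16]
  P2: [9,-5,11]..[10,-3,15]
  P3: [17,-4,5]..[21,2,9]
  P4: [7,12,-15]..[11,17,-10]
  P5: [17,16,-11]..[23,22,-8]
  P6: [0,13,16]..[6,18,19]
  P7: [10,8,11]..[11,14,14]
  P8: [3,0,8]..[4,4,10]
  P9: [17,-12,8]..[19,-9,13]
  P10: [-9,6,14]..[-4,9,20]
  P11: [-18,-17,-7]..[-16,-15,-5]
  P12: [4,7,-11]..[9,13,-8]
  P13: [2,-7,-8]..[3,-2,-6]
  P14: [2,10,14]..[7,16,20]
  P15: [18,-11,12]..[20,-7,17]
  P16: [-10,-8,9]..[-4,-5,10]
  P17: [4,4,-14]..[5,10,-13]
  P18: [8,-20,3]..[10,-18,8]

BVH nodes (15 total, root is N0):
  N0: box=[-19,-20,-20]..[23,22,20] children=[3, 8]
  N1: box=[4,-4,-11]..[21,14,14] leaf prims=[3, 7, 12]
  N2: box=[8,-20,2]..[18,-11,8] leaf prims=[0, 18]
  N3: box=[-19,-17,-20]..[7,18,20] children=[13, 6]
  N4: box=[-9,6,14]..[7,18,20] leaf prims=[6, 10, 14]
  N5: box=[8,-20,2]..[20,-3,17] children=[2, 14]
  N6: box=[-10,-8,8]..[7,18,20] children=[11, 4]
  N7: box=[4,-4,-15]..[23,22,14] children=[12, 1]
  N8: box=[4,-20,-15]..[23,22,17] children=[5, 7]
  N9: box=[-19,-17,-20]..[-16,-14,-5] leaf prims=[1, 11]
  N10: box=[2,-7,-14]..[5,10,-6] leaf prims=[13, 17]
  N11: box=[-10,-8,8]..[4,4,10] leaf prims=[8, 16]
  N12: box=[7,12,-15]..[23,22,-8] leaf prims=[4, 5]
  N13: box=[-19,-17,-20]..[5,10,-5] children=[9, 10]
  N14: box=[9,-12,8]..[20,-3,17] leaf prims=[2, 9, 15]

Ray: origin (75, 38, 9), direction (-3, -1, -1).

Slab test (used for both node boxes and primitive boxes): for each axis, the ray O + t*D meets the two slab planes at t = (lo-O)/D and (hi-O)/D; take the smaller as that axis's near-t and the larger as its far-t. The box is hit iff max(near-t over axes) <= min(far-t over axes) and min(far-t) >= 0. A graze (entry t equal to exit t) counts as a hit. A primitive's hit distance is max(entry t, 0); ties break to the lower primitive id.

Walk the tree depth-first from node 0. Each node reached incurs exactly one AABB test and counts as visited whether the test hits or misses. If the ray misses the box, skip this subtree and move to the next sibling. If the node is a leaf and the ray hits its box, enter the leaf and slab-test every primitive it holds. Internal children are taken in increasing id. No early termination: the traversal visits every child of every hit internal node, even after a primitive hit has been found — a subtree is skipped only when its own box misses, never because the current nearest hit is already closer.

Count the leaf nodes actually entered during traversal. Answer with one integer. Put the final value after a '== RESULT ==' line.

Traverse from the root:
N0 x:[52/3,94/3] y:[16,58] z:[-11,29] -> hit [52/3,29], descend [3, 8]
  N3 x:[68/3,94/3] y:[20,55] z:[-11,29] -> hit [68/3,29], descend [6, 13]
    N6 x:[68/3,85/3] y:[20,46] z:[-11,1] -> miss, prune
    N13 x:[70/3,94/3] y:[28,55] z:[14,29] -> hit [28,29], descend [9, 10]
      N9 x:[91/3,94/3] y:[52,55] z:[14,29] -> miss, prune
      N10 x:[70/3,73/3] y:[28,45] z:[15,23] -> miss, prune
  N8 x:[52/3,71/3] y:[16,58] z:[-8,24] -> hit [52/3,71/3], descend [5, 7]
    N5 x:[55/3,67/3] y:[41,58] z:[-8,7] -> miss, prune
    N7 x:[52/3,71/3] y:[16,42] z:[-5,24] -> hit [52/3,71/3], descend [1, 12]
      N1 x:[18,71/3] y:[24,42] z:[-5,20] -> miss, prune
      N12 x:[52/3,68/3] y:[16,26] z:[17,24] -> hit [52/3,68/3] leaf, test {P4@t=64/3, P5@t=52/3}

order=[0, 3, 6, 13, 9, 10, 8, 5, 7, 1, 12]  |boxes|=11  |leaves|=1  hit=P5

== RESULT ==
1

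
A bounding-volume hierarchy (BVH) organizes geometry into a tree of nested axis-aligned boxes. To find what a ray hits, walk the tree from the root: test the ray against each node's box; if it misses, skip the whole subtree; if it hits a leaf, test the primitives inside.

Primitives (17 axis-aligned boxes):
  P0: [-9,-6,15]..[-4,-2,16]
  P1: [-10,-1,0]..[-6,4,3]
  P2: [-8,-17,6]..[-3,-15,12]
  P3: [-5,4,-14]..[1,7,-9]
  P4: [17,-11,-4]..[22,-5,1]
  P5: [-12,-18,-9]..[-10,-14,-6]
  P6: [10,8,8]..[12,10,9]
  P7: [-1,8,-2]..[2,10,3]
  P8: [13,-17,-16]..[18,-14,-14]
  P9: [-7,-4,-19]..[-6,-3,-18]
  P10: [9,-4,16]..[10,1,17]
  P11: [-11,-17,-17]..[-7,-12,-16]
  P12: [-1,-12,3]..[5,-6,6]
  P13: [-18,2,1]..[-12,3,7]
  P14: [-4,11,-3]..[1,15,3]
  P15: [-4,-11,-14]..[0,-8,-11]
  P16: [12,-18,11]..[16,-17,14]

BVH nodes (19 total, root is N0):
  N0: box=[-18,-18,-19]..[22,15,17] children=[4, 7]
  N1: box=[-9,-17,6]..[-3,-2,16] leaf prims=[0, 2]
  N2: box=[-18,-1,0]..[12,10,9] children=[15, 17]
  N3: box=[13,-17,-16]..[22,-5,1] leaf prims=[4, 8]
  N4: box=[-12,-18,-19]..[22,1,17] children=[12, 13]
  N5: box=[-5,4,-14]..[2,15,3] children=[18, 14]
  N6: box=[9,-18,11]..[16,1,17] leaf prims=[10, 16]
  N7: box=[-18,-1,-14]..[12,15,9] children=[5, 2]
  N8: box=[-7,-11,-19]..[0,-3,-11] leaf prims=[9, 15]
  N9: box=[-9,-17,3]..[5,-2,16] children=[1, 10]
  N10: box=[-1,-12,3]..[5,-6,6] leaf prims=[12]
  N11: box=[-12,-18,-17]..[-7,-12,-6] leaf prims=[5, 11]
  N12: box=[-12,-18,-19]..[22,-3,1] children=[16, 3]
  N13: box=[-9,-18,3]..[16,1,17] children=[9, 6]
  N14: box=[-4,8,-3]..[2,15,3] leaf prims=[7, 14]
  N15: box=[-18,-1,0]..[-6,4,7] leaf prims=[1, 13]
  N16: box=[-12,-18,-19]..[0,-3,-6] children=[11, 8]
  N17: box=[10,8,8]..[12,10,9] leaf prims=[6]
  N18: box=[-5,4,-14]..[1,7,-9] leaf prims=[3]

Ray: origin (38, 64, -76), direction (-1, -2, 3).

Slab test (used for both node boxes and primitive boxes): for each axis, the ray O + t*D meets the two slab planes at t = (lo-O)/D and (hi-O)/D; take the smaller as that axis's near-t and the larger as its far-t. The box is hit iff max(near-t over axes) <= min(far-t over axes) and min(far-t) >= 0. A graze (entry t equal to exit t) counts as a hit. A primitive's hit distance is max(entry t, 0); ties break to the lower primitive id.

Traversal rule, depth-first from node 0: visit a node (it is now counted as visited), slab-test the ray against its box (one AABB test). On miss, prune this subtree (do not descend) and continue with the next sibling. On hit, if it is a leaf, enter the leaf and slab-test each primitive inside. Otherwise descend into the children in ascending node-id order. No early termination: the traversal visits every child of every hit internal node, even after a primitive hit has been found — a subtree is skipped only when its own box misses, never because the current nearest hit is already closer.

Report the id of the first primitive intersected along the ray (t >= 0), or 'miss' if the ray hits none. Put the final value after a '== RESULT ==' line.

Walk:
N0 x:[16,56] y:[49/2,41] z:[19,31] -> hit [49/2,31], descend [4, 7]
  N4 x:[16,50] y:[63/2,41] z:[19,31] -> miss, prune
  N7 x:[26,56] y:[49/2,65/2] z:[62/3,85/3] -> hit [26,85/3], descend [2, 5]
    N2 x:[26,56] y:[27,65/2] z:[76/3,85/3] -> hit [27,85/3], descend [15, 17]
      N15 x:[44,56] y:[30,65/2] z:[76/3,83/3] -> miss, prune
      N17 x:[26,28] y:[27,28] z:[28,85/3] -> hit [28,28] leaf, test {P6@t=28}
    N5 x:[36,43] y:[49/2,30] z:[62/3,79/3] -> miss, prune

Visited [0, 4, 7, 2, 15, 17, 5]. Tests: 7 box, 1 leaf. Nearest: P6.

== RESULT ==
6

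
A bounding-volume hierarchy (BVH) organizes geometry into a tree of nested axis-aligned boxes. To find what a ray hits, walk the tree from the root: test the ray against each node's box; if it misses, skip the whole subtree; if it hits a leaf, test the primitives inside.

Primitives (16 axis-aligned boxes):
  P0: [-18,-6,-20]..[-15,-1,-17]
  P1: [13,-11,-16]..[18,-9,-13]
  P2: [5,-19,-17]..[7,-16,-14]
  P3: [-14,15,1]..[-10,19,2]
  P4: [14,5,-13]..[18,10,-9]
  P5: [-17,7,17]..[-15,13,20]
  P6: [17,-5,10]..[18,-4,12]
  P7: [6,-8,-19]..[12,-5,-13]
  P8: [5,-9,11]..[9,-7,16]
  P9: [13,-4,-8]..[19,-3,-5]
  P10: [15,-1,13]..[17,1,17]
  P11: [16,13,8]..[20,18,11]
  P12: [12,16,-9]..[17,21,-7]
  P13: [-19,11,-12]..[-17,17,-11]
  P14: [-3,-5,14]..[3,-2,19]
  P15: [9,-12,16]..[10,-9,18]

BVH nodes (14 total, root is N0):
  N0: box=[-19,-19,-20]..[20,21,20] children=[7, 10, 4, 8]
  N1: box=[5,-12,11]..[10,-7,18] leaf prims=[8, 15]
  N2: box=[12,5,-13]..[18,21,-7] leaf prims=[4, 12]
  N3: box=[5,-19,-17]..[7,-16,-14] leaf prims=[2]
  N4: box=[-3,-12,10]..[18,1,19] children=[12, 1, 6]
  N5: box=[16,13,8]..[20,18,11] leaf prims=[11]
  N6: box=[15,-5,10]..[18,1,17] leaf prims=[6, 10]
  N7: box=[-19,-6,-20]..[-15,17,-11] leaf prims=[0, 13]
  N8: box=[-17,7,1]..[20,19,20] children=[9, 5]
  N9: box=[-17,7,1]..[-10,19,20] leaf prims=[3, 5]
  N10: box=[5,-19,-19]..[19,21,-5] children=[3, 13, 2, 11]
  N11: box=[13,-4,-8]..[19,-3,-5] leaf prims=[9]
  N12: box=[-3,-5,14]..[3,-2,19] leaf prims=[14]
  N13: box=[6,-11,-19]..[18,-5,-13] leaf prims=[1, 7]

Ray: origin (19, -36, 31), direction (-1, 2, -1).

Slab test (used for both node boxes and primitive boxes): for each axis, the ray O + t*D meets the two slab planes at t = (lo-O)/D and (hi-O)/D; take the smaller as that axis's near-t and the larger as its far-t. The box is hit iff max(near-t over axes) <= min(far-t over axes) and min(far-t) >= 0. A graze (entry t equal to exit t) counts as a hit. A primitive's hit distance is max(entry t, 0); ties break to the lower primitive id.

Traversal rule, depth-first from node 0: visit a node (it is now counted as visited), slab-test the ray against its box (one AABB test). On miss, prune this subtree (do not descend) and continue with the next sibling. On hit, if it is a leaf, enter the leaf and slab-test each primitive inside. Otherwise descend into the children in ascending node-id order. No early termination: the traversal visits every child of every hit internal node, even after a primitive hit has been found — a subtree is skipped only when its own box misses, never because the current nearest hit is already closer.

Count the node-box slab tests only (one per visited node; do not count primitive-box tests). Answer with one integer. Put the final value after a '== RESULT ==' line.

Walk:
N0 x:[-1,38] y:[17/2,57/2] z:[11,51] -> hit [11,57/2], descend [4, 7, 8, 10]
  N4 x:[1,22] y:[12,37/2] z:[12,21] -> hit [12,37/2], descend [1, 6, 12]
    N1 x:[9,14] y:[12,29/2] z:[13,20] -> hit [13,14] leaf, test {P8(miss), P15(miss)}
    N6 x:[1,4] y:[31/2,37/2] z:[14,21] -> miss, prune
    N12 x:[16,22] y:[31/2,17] z:[12,17] -> hit [16,17] leaf, test {P14@t=16}
  N7 x:[34,38] y:[15,53/2] z:[42,51] -> miss, prune
  N8 x:[-1,36] y:[43/2,55/2] z:[11,30] -> hit [43/2,55/2], descend [5, 9]
    N5 x:[-1,3] y:[49/2,27] z:[20,23] -> miss, prune
    N9 x:[29,36] y:[43/2,55/2] z:[11,30] -> miss, prune
  N10 x:[0,14] y:[17/2,57/2] z:[36,50] -> miss, prune

10 AABB tests over nodes [0, 4, 1, 6, 12, 7, 8, 5, 9, 10]; 2 leaves entered; closest P14.

== RESULT ==
10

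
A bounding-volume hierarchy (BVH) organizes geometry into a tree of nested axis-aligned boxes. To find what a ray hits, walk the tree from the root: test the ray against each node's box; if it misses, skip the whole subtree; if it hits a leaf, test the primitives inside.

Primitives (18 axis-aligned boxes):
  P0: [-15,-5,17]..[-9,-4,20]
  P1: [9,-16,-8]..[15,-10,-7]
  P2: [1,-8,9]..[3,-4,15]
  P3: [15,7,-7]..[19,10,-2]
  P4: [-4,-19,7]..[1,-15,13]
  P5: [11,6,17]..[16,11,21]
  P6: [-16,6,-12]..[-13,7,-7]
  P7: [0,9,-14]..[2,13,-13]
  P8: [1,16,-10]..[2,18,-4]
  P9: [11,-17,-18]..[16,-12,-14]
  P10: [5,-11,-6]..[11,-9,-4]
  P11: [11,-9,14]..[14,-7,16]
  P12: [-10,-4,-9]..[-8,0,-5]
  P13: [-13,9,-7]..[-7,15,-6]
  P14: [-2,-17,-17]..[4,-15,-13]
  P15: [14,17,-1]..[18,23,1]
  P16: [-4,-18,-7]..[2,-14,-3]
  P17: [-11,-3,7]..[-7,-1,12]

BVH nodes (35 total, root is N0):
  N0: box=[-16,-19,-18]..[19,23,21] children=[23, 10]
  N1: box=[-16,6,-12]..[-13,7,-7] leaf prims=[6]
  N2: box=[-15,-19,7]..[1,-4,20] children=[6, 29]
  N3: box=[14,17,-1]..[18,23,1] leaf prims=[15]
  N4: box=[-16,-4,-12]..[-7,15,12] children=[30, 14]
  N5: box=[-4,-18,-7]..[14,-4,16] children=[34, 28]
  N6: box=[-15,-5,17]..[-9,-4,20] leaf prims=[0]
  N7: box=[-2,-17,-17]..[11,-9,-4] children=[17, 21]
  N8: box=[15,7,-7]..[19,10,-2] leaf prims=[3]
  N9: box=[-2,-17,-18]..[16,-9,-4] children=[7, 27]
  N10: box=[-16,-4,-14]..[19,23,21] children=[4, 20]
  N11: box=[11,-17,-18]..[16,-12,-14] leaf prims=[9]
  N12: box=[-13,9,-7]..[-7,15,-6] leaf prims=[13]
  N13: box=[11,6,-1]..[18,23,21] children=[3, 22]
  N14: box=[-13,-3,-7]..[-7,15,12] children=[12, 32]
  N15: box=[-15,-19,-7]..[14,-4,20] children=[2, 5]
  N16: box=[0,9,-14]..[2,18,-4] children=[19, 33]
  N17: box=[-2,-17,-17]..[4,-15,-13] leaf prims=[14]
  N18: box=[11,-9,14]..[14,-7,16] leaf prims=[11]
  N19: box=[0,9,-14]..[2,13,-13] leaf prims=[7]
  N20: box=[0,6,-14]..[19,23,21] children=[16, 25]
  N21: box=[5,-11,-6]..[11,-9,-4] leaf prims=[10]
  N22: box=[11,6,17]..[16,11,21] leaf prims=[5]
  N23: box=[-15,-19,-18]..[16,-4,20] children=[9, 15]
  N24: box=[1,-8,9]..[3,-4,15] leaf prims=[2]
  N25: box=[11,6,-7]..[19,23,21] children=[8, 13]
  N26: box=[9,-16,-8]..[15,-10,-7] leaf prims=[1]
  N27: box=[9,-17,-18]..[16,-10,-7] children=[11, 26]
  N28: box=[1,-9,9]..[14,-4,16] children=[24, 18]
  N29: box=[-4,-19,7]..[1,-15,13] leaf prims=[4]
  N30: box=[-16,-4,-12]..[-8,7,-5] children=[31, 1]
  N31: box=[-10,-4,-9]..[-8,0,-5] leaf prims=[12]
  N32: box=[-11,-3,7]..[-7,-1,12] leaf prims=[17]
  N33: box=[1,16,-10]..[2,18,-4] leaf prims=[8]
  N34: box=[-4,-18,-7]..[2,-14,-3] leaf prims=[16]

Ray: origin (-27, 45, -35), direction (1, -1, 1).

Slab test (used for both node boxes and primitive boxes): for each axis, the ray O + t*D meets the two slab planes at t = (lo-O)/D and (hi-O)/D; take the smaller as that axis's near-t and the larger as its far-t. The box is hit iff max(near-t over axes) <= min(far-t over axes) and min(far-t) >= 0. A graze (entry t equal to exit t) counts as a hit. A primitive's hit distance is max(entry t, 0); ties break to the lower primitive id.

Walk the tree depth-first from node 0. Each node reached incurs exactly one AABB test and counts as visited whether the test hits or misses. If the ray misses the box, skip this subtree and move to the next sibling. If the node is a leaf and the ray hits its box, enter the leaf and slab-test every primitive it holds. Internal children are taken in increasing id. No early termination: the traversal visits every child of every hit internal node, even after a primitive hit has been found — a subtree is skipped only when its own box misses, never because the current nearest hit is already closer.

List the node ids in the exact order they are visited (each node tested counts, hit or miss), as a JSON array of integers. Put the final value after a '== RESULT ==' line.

Walk:
N0 x:[11,46] y:[22,64] z:[17,56] -> hit [22,46], descend [10, 23]
  N10 x:[11,46] y:[22,49] z:[21,56] -> hit [22,46], descend [4, 20]
    N4 x:[11,20] y:[30,49] z:[23,47] -> miss, prune
    N20 x:[27,46] y:[22,39] z:[21,56] -> hit [27,39], descend [16, 25]
      N16 x:[27,29] y:[27,36] z:[21,31] -> hit [27,29], descend [19, 33]
        N19 x:[27,29] y:[32,36] z:[21,22] -> miss, prune
        N33 x:[28,29] y:[27,29] z:[25,31] -> hit [28,29] leaf, test {P8@t=28}
      N25 x:[38,46] y:[22,39] z:[28,56] -> hit [38,39], descend [8, 13]
        N8 x:[42,46] y:[35,38] z:[28,33] -> miss, prune
        N13 x:[38,45] y:[22,39] z:[34,56] -> hit [38,39], descend [3, 22]
          N3 x:[41,45] y:[22,28] z:[34,36] -> miss, prune
          N22 x:[38,43] y:[34,39] z:[52,56] -> miss, prune
  N23 x:[12,43] y:[49,64] z:[17,55] -> miss, prune

13 AABB tests over nodes [0, 10, 4, 20, 16, 19, 33, 25, 8, 13, 3, 22, 23]; 1 leaf entered; closest P8.

== RESULT ==
[0, 10, 4, 20, 16, 19, 33, 25, 8, 13, 3, 22, 23]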